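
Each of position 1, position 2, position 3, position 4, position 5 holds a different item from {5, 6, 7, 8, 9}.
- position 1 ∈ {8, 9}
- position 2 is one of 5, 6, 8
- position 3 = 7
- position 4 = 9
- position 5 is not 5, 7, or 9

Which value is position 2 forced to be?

position 3 has just one choice, so position 3 = 7.
position 4 has just one choice, so position 4 = 9. Strike 9 from position 1.
position 1 must be 8 (only option left). Strike 8 from position 2, position 5.
position 5's domain is down to {6}, so position 5 = 6. So position 2 can't be 6.
So position 2 = 5.

5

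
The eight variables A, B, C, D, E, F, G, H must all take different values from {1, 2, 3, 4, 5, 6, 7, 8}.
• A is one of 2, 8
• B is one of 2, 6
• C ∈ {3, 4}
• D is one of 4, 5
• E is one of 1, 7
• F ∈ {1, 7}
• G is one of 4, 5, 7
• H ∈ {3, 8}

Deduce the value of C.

Among the 8 variables, 6 fits only B (and all 8 values in {1, 2, 3, 4, 5, 6, 7, 8} must be used), so B = 6.
Among the 7 still-open variables, 2 fits only A (and all 7 values in {1, 2, 3, 4, 5, 7, 8} must be used), so A = 2.
The 6 still-open variables together cover exactly {1, 3, 4, 5, 7, 8} — 6 values for 6 variables — and 8 appears only in H's list, so H = 8.
Among the 5 still-open variables, 3 fits only C (and all 5 values in {1, 3, 4, 5, 7} must be used), so C = 3.

3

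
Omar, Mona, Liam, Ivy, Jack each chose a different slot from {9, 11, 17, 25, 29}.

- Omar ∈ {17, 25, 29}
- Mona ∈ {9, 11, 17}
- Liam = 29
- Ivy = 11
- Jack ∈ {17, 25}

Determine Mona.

9

Liam has just one choice, so Liam = 29. Remove 29 from Omar.
Ivy has just one choice, so Ivy = 11. Strike 11 from Mona.
The 3 still-open variables draw from only 3 values {9, 17, 25}, so each is used; only Mona can be 9, hence Mona = 9.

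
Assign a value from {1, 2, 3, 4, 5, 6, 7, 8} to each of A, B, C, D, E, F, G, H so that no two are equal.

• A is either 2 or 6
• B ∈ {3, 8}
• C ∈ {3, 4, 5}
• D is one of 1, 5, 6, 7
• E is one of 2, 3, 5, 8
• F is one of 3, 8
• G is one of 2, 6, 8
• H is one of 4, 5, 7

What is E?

Among the 8 variables, 1 fits only D (and all 8 values in {1, 2, 3, 4, 5, 6, 7, 8} must be used), so D = 1.
Among the 7 still-open variables, 7 fits only H (and all 7 values in {2, 3, 4, 5, 6, 7, 8} must be used), so H = 7.
The 6 still-open variables draw from only 6 values {2, 3, 4, 5, 6, 8}, so each is used; only C can be 4, hence C = 4.
The 5 still-open variables together cover exactly {2, 3, 5, 6, 8} — 5 values for 5 variables — and 5 appears only in E's list, so E = 5.

5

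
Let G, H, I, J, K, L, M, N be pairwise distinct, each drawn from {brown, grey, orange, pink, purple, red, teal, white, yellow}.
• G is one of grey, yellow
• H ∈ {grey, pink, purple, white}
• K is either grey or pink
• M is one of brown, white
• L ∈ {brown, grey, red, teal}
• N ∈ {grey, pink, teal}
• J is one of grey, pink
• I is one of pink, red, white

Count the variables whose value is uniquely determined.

3

The 8 variables draw from only 8 values {brown, grey, pink, purple, red, teal, white, yellow}, so each is used; only H can be purple, hence H = purple.
Among the 7 still-open variables, yellow fits only G (and all 7 values in {brown, grey, pink, red, teal, white, yellow} must be used), so G = yellow.
J and K share exactly the 2 values {grey, pink}; by pigeonhole those values go to them, so strike grey, pink from I, L, N.
N must be teal (only option left). So L can't be teal.
Determined: G=yellow, H=purple, N=teal. The other variables each still have more than one consistent value. That makes 3.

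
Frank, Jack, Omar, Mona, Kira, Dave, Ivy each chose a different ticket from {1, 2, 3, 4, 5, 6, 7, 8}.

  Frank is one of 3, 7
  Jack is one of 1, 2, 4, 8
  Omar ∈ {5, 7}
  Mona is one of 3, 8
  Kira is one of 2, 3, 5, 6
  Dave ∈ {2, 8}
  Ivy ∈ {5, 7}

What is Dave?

Omar and Ivy share exactly the 2 values {5, 7}; by pigeonhole those values go to them, so strike 5, 7 from Frank, Kira.
Frank has just one choice, so Frank = 3. So Mona, Kira can't be 3.
Mona has just one choice, so Mona = 8. Eliminate 8 elsewhere: Jack, Dave.
So Dave = 2.

2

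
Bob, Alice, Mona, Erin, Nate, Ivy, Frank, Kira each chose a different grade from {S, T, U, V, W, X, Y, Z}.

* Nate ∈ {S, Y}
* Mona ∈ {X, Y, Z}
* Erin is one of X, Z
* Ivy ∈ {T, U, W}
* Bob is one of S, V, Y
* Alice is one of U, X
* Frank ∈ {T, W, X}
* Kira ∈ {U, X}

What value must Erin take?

Z

Among the 8 variables, V fits only Bob (and all 8 values in {S, T, U, V, W, X, Y, Z} must be used), so Bob = V.
The 7 still-open variables draw from only 7 values {S, T, U, W, X, Y, Z}, so each is used; only Nate can be S, hence Nate = S.
The 6 still-open variables draw from only 6 values {T, U, W, X, Y, Z}, so each is used; only Mona can be Y, hence Mona = Y.
The 5 still-open variables draw from only 5 values {T, U, W, X, Z}, so each is used; only Erin can be Z, hence Erin = Z.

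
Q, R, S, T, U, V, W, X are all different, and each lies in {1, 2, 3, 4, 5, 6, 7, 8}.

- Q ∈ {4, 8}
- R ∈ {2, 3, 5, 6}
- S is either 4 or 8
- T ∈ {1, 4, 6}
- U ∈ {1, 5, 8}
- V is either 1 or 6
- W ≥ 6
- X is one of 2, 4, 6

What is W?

7

Among the 8 variables, 3 fits only R (and all 8 values in {1, 2, 3, 4, 5, 6, 7, 8} must be used), so R = 3.
Among the 7 still-open variables, 2 fits only X (and all 7 values in {1, 2, 4, 5, 6, 7, 8} must be used), so X = 2.
Among the 6 still-open variables, 5 fits only U (and all 6 values in {1, 4, 5, 6, 7, 8} must be used), so U = 5.
Among the 5 still-open variables, 7 fits only W (and all 5 values in {1, 4, 6, 7, 8} must be used), so W = 7.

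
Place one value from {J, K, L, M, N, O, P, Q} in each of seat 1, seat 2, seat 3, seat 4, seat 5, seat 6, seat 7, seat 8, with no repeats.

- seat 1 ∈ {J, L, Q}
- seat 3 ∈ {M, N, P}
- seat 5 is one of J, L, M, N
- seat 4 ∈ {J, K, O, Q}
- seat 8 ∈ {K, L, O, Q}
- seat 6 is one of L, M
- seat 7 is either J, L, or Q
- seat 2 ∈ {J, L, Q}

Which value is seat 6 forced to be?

Among the 8 variables, P fits only seat 3 (and all 8 values in {J, K, L, M, N, O, P, Q} must be used), so seat 3 = P.
The 7 still-open variables draw from only 7 values {J, K, L, M, N, O, Q}, so each is used; only seat 5 can be N, hence seat 5 = N.
The 6 still-open variables together cover exactly {J, K, L, M, O, Q} — 6 values for 6 variables — and M appears only in seat 6's list, so seat 6 = M.

M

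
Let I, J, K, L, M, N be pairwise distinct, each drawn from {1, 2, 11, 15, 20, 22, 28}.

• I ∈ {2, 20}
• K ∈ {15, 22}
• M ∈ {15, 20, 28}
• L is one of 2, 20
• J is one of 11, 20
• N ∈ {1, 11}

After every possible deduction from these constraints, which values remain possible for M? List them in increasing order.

The 2 variables I and L are confined to {2, 20}, which locks those values in; drop them from J, M.
J must be 11 (only option left). Strike 11 from N.
N's domain is down to {1}, so N = 1.
No further eliminations apply; M can still be any of 15, 28.

15, 28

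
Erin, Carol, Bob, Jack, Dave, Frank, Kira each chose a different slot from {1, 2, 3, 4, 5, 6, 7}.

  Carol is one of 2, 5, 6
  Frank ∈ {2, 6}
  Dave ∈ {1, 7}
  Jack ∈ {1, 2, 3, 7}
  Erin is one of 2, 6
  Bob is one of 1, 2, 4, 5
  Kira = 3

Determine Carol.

5

Kira has just one choice, so Kira = 3. Strike 3 from Jack.
The 6 still-open variables draw from only 6 values {1, 2, 4, 5, 6, 7}, so each is used; only Bob can be 4, hence Bob = 4.
The 5 still-open variables draw from only 5 values {1, 2, 5, 6, 7}, so each is used; only Carol can be 5, hence Carol = 5.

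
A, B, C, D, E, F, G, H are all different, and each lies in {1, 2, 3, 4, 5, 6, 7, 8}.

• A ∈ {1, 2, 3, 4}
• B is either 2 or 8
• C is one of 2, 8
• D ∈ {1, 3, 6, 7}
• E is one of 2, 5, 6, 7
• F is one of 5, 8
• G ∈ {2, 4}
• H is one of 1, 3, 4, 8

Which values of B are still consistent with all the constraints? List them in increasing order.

2, 8

The 2 variables B and C are confined to {2, 8}, which locks those values in; drop them from A, E, F, G, H.
F's domain is down to {5}, so F = 5. So E can't be 5.
G has just one choice, so G = 4. Strike 4 from A, H.
The 2 variables A and H are confined to {1, 3}, which locks those values in; drop them from D.
No further eliminations apply; B can still be any of 2, 8.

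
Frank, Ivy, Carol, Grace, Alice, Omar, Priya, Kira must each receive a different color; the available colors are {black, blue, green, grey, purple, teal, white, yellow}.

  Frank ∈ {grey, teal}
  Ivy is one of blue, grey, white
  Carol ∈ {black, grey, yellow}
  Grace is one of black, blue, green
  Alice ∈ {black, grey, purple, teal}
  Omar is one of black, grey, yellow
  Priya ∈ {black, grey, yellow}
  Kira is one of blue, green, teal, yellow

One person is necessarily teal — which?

Frank

The 8 variables together cover exactly {black, blue, green, grey, purple, teal, white, yellow} — 8 values for 8 variables — and purple appears only in Alice's list, so Alice = purple.
The 7 still-open variables draw from only 7 values {black, blue, green, grey, teal, white, yellow}, so each is used; only Ivy can be white, hence Ivy = white.
The 3 variables Carol, Omar, Priya are confined to {black, grey, yellow}, which locks those values in; drop them from Frank, Grace, Kira.
So teal goes to Frank.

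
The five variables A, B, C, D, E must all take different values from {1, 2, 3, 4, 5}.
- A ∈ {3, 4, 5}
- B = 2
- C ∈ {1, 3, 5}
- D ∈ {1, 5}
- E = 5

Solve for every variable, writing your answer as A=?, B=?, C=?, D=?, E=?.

B has just one choice, so B = 2.
E's domain is down to {5}, so E = 5. Eliminate 5 elsewhere: A, C, D.
That leaves D = 1. So C can't be 1.
That leaves C = 3. So A can't be 3.
A has just one choice, so A = 4.

A=4, B=2, C=3, D=1, E=5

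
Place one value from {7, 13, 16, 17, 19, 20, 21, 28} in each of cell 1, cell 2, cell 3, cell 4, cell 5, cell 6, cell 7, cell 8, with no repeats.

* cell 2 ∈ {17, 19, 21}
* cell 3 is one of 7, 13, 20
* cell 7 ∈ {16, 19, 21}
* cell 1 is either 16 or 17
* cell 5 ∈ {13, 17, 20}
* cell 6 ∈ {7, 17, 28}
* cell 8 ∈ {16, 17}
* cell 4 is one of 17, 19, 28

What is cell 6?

The 2 variables cell 1 and cell 8 are confined to {16, 17}, which locks those values in; drop them from cell 2, cell 4, cell 5, cell 6, cell 7.
The 2 variables cell 2 and cell 7 are confined to {19, 21}, which locks those values in; drop them from cell 4.
cell 4 must be 28 (only option left). Remove 28 from cell 6.
So cell 6 = 7.

7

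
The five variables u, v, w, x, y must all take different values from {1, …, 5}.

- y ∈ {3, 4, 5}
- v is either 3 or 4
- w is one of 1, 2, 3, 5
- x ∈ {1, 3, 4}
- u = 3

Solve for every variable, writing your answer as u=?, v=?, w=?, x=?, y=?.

u must be 3 (only option left). So v, w, x, y can't be 3.
That leaves v = 4. Remove 4 from x, y.
x has just one choice, so x = 1. Remove 1 from w.
y's domain is down to {5}, so y = 5. Strike 5 from w.
w has just one choice, so w = 2.

u=3, v=4, w=2, x=1, y=5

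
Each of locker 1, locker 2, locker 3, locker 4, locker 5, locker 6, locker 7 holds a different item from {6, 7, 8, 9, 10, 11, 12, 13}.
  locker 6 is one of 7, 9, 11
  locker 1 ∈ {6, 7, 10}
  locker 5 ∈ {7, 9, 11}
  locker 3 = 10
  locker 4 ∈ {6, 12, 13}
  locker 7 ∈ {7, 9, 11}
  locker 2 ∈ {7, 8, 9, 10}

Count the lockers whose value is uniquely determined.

locker 3's domain is down to {10}, so locker 3 = 10. Eliminate 10 elsewhere: locker 1, locker 2.
locker 5, locker 6, locker 7 between them cover only {7, 9, 11} — a naked triple. Remove those values from locker 1, locker 2.
That leaves locker 1 = 6. Eliminate 6 elsewhere: locker 4.
locker 2's domain is down to {8}, so locker 2 = 8.
Determined: locker 1=6, locker 2=8, locker 3=10. The other lockers each still have more than one consistent value. That makes 3.

3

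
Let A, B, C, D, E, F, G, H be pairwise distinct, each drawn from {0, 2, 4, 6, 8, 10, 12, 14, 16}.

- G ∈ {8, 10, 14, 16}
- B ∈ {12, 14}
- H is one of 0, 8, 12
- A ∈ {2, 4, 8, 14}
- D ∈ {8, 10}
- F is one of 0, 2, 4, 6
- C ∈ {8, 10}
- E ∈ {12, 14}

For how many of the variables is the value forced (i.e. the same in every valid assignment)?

The 2 variables B and E are confined to {12, 14}, which locks those values in; drop them from A, G, H.
The 2 variables C and D are confined to {8, 10}, which locks those values in; drop them from A, G, H.
G has just one choice, so G = 16.
H must be 0 (only option left). Remove 0 from F.
Determined: G=16, H=0. The other variables each still have more than one consistent value. That makes 2.

2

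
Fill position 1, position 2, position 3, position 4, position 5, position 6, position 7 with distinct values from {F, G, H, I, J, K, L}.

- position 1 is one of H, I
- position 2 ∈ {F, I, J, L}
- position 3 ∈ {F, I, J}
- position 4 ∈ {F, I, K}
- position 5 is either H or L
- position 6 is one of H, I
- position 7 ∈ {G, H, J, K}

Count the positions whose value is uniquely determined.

3

The 7 variables draw from only 7 values {F, G, H, I, J, K, L}, so each is used; only position 7 can be G, hence position 7 = G.
The 6 still-open variables together cover exactly {F, H, I, J, K, L} — 6 values for 6 variables — and K appears only in position 4's list, so position 4 = K.
position 1 and position 6 between them cover only {H, I} — a naked pair. Remove those values from position 2, position 3, position 5.
position 5 has just one choice, so position 5 = L. Remove L from position 2.
Determined: position 4=K, position 5=L, position 7=G. The other positions each still have more than one consistent value. That makes 3.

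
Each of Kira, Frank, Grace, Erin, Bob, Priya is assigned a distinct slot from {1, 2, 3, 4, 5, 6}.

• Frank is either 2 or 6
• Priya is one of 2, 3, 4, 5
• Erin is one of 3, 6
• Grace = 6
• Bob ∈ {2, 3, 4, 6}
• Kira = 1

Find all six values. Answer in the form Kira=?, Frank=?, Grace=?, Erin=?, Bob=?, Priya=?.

Kira=1, Frank=2, Grace=6, Erin=3, Bob=4, Priya=5

Kira's domain is down to {1}, so Kira = 1.
Grace's domain is down to {6}, so Grace = 6. Remove 6 from Frank, Erin, Bob.
That leaves Erin = 3. So Bob, Priya can't be 3.
Frank must be 2 (only option left). Strike 2 from Bob, Priya.
Bob must be 4 (only option left). Eliminate 4 elsewhere: Priya.
That leaves Priya = 5.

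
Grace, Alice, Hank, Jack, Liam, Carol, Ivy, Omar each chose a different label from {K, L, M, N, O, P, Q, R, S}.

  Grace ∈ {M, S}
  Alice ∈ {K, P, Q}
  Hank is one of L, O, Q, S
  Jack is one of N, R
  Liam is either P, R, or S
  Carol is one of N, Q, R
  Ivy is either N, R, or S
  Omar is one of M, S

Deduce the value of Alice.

K

Grace and Omar between them cover only {M, S} — a naked pair. Remove those values from Hank, Liam, Ivy.
Jack and Ivy share exactly the 2 values {N, R}; by pigeonhole those values go to them, so strike N, R from Liam, Carol.
Liam has just one choice, so Liam = P. So Alice can't be P.
Carol must be Q (only option left). Strike Q from Alice, Hank.
So Alice = K.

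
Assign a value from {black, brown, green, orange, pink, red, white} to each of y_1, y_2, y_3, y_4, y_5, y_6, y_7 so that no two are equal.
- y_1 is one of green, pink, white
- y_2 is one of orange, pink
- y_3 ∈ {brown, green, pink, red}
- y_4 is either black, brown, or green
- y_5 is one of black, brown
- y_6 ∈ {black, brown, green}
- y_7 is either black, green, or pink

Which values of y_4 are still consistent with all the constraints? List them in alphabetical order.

The 7 variables draw from only 7 values {black, brown, green, orange, pink, red, white}, so each is used; only y_2 can be orange, hence y_2 = orange.
The 6 still-open variables together cover exactly {black, brown, green, pink, red, white} — 6 values for 6 variables — and red appears only in y_3's list, so y_3 = red.
The 5 still-open variables together cover exactly {black, brown, green, pink, white} — 5 values for 5 variables — and white appears only in y_1's list, so y_1 = white.
Among the 4 still-open variables, pink fits only y_7 (and all 4 values in {black, brown, green, pink} must be used), so y_7 = pink.
No further eliminations apply; y_4 can still be any of black, brown, green.

black, brown, green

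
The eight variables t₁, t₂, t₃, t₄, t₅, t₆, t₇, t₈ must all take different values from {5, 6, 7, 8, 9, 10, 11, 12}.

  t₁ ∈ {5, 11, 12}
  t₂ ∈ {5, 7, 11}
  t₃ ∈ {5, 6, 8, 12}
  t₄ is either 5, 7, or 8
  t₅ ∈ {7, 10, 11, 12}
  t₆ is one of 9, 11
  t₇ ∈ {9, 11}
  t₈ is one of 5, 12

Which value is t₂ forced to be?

7

Among the 8 variables, 6 fits only t₃ (and all 8 values in {5, 6, 7, 8, 9, 10, 11, 12} must be used), so t₃ = 6.
Among the 7 still-open variables, 8 fits only t₄ (and all 7 values in {5, 7, 8, 9, 10, 11, 12} must be used), so t₄ = 8.
The 6 still-open variables draw from only 6 values {5, 7, 9, 10, 11, 12}, so each is used; only t₅ can be 10, hence t₅ = 10.
The 5 still-open variables draw from only 5 values {5, 7, 9, 11, 12}, so each is used; only t₂ can be 7, hence t₂ = 7.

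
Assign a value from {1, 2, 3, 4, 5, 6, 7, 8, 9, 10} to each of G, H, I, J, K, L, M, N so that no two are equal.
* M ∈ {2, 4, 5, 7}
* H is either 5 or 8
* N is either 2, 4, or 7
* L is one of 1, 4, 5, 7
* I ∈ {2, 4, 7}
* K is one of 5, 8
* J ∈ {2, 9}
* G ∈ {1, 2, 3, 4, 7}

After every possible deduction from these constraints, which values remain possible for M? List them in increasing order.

Among the 8 variables, 3 fits only G (and all 8 values in {1, 2, 3, 4, 5, 7, 8, 9} must be used), so G = 3.
The 7 still-open variables together cover exactly {1, 2, 4, 5, 7, 8, 9} — 7 values for 7 variables — and 1 appears only in L's list, so L = 1.
The 6 still-open variables together cover exactly {2, 4, 5, 7, 8, 9} — 6 values for 6 variables — and 9 appears only in J's list, so J = 9.
H and K share exactly the 2 values {5, 8}; by pigeonhole those values go to them, so strike 5, 8 from M.
No further eliminations apply; M can still be any of 2, 4, 7.

2, 4, 7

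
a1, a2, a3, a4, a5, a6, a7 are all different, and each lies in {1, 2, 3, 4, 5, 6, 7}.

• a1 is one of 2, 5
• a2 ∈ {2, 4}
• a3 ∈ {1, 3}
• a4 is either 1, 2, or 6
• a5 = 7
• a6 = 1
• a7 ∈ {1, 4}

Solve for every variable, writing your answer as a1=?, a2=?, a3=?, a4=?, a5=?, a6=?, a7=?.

a1=5, a2=2, a3=3, a4=6, a5=7, a6=1, a7=4

a5 has just one choice, so a5 = 7.
That leaves a6 = 1. Remove 1 from a3, a4, a7.
That leaves a7 = 4. Eliminate 4 elsewhere: a2.
a2's domain is down to {2}, so a2 = 2. Remove 2 from a1, a4.
That leaves a3 = 3.
a4 must be 6 (only option left).
a1 has just one choice, so a1 = 5.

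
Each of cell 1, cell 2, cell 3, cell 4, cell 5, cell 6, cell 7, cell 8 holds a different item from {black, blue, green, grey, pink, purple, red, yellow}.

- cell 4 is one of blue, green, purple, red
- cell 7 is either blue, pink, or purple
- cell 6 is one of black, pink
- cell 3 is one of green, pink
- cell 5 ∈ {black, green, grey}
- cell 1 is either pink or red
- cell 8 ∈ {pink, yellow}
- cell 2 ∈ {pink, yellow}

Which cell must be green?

The 8 variables draw from only 8 values {black, blue, green, grey, pink, purple, red, yellow}, so each is used; only cell 5 can be grey, hence cell 5 = grey.
The 7 still-open variables draw from only 7 values {black, blue, green, pink, purple, red, yellow}, so each is used; only cell 6 can be black, hence cell 6 = black.
cell 2 and cell 8 share exactly the 2 values {pink, yellow}; by pigeonhole those values go to them, so strike pink, yellow from cell 1, cell 3, cell 7.
So green goes to cell 3.

cell 3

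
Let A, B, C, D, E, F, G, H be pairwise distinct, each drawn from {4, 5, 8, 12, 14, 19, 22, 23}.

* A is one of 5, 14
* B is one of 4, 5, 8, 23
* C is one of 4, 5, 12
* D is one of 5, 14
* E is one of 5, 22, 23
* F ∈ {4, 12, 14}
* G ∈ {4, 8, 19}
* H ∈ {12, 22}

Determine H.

22

The 8 variables draw from only 8 values {4, 5, 8, 12, 14, 19, 22, 23}, so each is used; only G can be 19, hence G = 19.
Among the 7 still-open variables, 8 fits only B (and all 7 values in {4, 5, 8, 12, 14, 22, 23} must be used), so B = 8.
The 6 still-open variables draw from only 6 values {4, 5, 12, 14, 22, 23}, so each is used; only E can be 23, hence E = 23.
The 5 still-open variables draw from only 5 values {4, 5, 12, 14, 22}, so each is used; only H can be 22, hence H = 22.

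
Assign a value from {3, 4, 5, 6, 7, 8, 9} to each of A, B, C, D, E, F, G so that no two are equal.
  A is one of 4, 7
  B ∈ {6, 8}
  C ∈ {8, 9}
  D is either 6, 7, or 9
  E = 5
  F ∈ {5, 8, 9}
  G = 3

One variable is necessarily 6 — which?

E must be 5 (only option left). Remove 5 from F.
G's domain is down to {3}, so G = 3.
Among the 5 still-open variables, 4 fits only A (and all 5 values in {4, 6, 7, 8, 9} must be used), so A = 4.
Among the 4 still-open variables, 7 fits only D (and all 4 values in {6, 7, 8, 9} must be used), so D = 7.
The 3 still-open variables draw from only 3 values {6, 8, 9}, so each is used; only B can be 6, hence B = 6.

B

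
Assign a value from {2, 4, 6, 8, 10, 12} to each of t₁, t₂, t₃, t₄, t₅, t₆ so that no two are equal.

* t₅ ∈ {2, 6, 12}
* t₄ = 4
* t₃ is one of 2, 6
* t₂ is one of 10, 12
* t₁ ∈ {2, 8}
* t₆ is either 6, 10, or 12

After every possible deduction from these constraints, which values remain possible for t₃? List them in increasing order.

t₄ must be 4 (only option left).
The 5 still-open variables draw from only 5 values {2, 6, 8, 10, 12}, so each is used; only t₁ can be 8, hence t₁ = 8.
No further eliminations apply; t₃ can still be any of 2, 6.

2, 6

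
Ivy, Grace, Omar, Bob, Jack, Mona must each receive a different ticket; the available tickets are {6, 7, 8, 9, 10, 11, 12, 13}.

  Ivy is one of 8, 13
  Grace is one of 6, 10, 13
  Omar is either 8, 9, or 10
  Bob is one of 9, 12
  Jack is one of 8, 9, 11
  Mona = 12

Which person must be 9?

Mona's domain is down to {12}, so Mona = 12. Remove 12 from Bob.
So 9 goes to Bob.

Bob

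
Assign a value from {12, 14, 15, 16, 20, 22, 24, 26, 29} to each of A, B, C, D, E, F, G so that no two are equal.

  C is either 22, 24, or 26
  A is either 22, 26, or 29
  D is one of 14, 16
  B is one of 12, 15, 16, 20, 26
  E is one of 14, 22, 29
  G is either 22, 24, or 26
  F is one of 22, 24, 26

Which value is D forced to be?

The 3 variables C, F, G are confined to {22, 24, 26}, which locks those values in; drop them from A, B, E.
A must be 29 (only option left). So E can't be 29.
E must be 14 (only option left). Remove 14 from D.
So D = 16.

16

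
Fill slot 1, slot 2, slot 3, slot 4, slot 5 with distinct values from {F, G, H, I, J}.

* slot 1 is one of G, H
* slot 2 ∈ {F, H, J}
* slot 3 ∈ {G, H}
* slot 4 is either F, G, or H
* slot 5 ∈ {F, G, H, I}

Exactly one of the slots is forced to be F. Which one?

slot 4

The 5 variables together cover exactly {F, G, H, I, J} — 5 values for 5 variables — and I appears only in slot 5's list, so slot 5 = I.
Among the 4 still-open variables, J fits only slot 2 (and all 4 values in {F, G, H, J} must be used), so slot 2 = J.
Among the 3 still-open variables, F fits only slot 4 (and all 3 values in {F, G, H} must be used), so slot 4 = F.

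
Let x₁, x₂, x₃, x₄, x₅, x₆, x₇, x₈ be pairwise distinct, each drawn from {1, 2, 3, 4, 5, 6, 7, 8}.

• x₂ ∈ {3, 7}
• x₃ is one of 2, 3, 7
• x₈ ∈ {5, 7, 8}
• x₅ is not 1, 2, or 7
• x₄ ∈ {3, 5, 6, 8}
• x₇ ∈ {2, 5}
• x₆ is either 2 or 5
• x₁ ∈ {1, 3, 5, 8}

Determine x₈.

Among the 8 variables, 1 fits only x₁ (and all 8 values in {1, 2, 3, 4, 5, 6, 7, 8} must be used), so x₁ = 1.
The 7 still-open variables draw from only 7 values {2, 3, 4, 5, 6, 7, 8}, so each is used; only x₅ can be 4, hence x₅ = 4.
The 6 still-open variables together cover exactly {2, 3, 5, 6, 7, 8} — 6 values for 6 variables — and 6 appears only in x₄'s list, so x₄ = 6.
The 5 still-open variables together cover exactly {2, 3, 5, 7, 8} — 5 values for 5 variables — and 8 appears only in x₈'s list, so x₈ = 8.

8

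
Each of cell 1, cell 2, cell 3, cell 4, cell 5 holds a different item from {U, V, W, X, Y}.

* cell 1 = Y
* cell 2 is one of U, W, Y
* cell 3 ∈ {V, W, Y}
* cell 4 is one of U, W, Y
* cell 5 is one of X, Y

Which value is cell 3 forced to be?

cell 1's domain is down to {Y}, so cell 1 = Y. Strike Y from cell 2, cell 3, cell 4, cell 5.
cell 5's domain is down to {X}, so cell 5 = X.
The 3 still-open variables together cover exactly {U, V, W} — 3 values for 3 variables — and V appears only in cell 3's list, so cell 3 = V.

V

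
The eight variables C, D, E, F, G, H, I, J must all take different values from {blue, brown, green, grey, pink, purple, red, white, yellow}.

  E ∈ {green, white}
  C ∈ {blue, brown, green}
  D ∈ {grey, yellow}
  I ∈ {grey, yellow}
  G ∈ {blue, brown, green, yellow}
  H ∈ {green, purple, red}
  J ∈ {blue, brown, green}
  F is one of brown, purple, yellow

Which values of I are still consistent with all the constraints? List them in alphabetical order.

grey, yellow

The 8 variables draw from only 8 values {blue, brown, green, grey, purple, red, white, yellow}, so each is used; only H can be red, hence H = red.
The 7 still-open variables together cover exactly {blue, brown, green, grey, purple, white, yellow} — 7 values for 7 variables — and purple appears only in F's list, so F = purple.
The 6 still-open variables draw from only 6 values {blue, brown, green, grey, white, yellow}, so each is used; only E can be white, hence E = white.
D and I between them cover only {grey, yellow} — a naked pair. Remove those values from G.
No further eliminations apply; I can still be any of grey, yellow.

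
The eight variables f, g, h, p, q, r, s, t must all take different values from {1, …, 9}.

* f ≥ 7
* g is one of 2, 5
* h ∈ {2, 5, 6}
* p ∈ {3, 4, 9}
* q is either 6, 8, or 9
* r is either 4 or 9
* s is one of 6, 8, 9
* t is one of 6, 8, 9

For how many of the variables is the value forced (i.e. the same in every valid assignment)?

3

The 8 variables together cover exactly {2, 3, 4, 5, 6, 7, 8, 9} — 8 values for 8 variables — and 3 appears only in p's list, so p = 3.
The 7 still-open variables draw from only 7 values {2, 4, 5, 6, 7, 8, 9}, so each is used; only r can be 4, hence r = 4.
The 6 still-open variables draw from only 6 values {2, 5, 6, 7, 8, 9}, so each is used; only f can be 7, hence f = 7.
q, s, t share exactly the 3 values {6, 8, 9}; by pigeonhole those values go to them, so strike 6, 8, 9 from h.
Determined: f=7, p=3, r=4. The other variables each still have more than one consistent value. That makes 3.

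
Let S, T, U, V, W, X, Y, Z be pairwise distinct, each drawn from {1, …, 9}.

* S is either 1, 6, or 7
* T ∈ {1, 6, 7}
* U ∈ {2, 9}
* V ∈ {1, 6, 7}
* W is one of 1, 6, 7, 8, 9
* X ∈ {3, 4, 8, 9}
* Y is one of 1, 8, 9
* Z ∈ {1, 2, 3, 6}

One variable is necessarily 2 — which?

U

The 8 variables draw from only 8 values {1, 2, 3, 4, 6, 7, 8, 9}, so each is used; only X can be 4, hence X = 4.
The 7 still-open variables draw from only 7 values {1, 2, 3, 6, 7, 8, 9}, so each is used; only Z can be 3, hence Z = 3.
The 6 still-open variables together cover exactly {1, 2, 6, 7, 8, 9} — 6 values for 6 variables — and 2 appears only in U's list, so U = 2.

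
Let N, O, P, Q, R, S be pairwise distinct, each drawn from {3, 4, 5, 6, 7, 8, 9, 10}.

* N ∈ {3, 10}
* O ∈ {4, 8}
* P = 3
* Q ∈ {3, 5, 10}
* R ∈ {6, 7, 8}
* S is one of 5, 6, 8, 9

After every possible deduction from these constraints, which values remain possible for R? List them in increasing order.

6, 7, 8

P must be 3 (only option left). So N, Q can't be 3.
N has just one choice, so N = 10. So Q can't be 10.
That leaves Q = 5. Strike 5 from S.
No further eliminations apply; R can still be any of 6, 7, 8.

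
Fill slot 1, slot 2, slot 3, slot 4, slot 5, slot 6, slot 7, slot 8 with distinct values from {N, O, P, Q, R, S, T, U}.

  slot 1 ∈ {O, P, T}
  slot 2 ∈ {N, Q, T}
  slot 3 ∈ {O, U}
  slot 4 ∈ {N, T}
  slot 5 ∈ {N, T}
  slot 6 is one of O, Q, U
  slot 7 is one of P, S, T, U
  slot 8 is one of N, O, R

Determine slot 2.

Q

The 8 variables draw from only 8 values {N, O, P, Q, R, S, T, U}, so each is used; only slot 8 can be R, hence slot 8 = R.
The 7 still-open variables together cover exactly {N, O, P, Q, S, T, U} — 7 values for 7 variables — and S appears only in slot 7's list, so slot 7 = S.
The 6 still-open variables draw from only 6 values {N, O, P, Q, T, U}, so each is used; only slot 1 can be P, hence slot 1 = P.
slot 4 and slot 5 share exactly the 2 values {N, T}; by pigeonhole those values go to them, so strike N, T from slot 2.
So slot 2 = Q.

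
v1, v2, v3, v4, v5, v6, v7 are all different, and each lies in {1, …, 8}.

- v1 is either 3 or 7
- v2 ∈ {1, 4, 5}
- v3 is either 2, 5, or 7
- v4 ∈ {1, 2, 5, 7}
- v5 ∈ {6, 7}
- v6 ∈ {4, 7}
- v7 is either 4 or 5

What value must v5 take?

The 7 variables together cover exactly {1, 2, 3, 4, 5, 6, 7} — 7 values for 7 variables — and 3 appears only in v1's list, so v1 = 3.
Among the 6 still-open variables, 6 fits only v5 (and all 6 values in {1, 2, 4, 5, 6, 7} must be used), so v5 = 6.

6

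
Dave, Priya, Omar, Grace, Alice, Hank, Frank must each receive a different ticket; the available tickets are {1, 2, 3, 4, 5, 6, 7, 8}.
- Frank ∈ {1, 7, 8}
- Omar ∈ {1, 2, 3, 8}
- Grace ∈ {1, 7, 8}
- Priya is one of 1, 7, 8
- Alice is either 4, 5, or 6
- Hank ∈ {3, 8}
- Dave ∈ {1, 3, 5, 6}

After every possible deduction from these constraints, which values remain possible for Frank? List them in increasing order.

1, 7, 8

The 3 variables Priya, Grace, Frank are confined to {1, 7, 8}, which locks those values in; drop them from Dave, Omar, Hank.
Hank must be 3 (only option left). Remove 3 from Dave, Omar.
Omar must be 2 (only option left).
No further eliminations apply; Frank can still be any of 1, 7, 8.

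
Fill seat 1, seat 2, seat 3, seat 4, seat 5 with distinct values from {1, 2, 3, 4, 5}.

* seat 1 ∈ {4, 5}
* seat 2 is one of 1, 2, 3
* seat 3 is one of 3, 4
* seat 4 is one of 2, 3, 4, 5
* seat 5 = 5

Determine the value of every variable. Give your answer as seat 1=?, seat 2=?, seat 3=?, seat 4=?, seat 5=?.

seat 1=4, seat 2=1, seat 3=3, seat 4=2, seat 5=5

seat 5 must be 5 (only option left). Eliminate 5 elsewhere: seat 1, seat 4.
seat 1's domain is down to {4}, so seat 1 = 4. Strike 4 from seat 3, seat 4.
seat 3 must be 3 (only option left). Strike 3 from seat 2, seat 4.
seat 4's domain is down to {2}, so seat 4 = 2. Strike 2 from seat 2.
seat 2's domain is down to {1}, so seat 2 = 1.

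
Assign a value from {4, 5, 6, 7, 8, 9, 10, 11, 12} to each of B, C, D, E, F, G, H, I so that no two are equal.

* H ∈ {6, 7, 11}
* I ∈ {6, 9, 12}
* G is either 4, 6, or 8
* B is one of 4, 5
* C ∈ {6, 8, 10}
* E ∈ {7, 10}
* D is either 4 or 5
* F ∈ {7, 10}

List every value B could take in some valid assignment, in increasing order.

B and D between them cover only {4, 5} — a naked pair. Remove those values from G.
E and F share exactly the 2 values {7, 10}; by pigeonhole those values go to them, so strike 7, 10 from C, H.
The 2 variables C and G are confined to {6, 8}, which locks those values in; drop them from H, I.
That leaves H = 11.
No further eliminations apply; B can still be any of 4, 5.

4, 5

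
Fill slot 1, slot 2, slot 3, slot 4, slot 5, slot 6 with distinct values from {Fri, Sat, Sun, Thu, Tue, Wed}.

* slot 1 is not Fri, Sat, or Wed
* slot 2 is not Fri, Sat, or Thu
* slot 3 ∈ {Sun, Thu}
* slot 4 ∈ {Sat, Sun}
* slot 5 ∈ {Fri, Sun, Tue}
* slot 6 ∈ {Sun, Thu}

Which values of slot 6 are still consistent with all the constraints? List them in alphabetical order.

Sun, Thu

Among the 6 variables, Fri fits only slot 5 (and all 6 values in {Fri, Sat, Sun, Thu, Tue, Wed} must be used), so slot 5 = Fri.
The 5 still-open variables together cover exactly {Sat, Sun, Thu, Tue, Wed} — 5 values for 5 variables — and Sat appears only in slot 4's list, so slot 4 = Sat.
The 4 still-open variables draw from only 4 values {Sun, Thu, Tue, Wed}, so each is used; only slot 2 can be Wed, hence slot 2 = Wed.
Among the 3 still-open variables, Tue fits only slot 1 (and all 3 values in {Sun, Thu, Tue} must be used), so slot 1 = Tue.
No further eliminations apply; slot 6 can still be any of Sun, Thu.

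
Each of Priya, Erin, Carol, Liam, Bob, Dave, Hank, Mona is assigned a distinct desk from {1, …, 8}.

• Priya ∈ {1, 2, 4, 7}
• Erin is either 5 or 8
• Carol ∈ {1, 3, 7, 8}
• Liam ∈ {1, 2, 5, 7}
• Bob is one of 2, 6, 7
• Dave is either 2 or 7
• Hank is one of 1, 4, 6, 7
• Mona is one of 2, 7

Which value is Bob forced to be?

Among the 8 variables, 3 fits only Carol (and all 8 values in {1, 2, 3, 4, 5, 6, 7, 8} must be used), so Carol = 3.
The 7 still-open variables together cover exactly {1, 2, 4, 5, 6, 7, 8} — 7 values for 7 variables — and 8 appears only in Erin's list, so Erin = 8.
Among the 6 still-open variables, 5 fits only Liam (and all 6 values in {1, 2, 4, 5, 6, 7} must be used), so Liam = 5.
The 2 variables Dave and Mona are confined to {2, 7}, which locks those values in; drop them from Priya, Bob, Hank.
So Bob = 6.

6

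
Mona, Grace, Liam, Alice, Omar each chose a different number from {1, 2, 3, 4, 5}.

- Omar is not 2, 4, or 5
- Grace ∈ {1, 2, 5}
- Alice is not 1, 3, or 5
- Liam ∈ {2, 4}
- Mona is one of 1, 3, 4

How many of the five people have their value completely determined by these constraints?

1

The 5 variables draw from only 5 values {1, 2, 3, 4, 5}, so each is used; only Grace can be 5, hence Grace = 5.
The 2 variables Liam and Alice are confined to {2, 4}, which locks those values in; drop them from Mona.
Determined: Grace=5. The other people each still have more than one consistent value. That makes 1.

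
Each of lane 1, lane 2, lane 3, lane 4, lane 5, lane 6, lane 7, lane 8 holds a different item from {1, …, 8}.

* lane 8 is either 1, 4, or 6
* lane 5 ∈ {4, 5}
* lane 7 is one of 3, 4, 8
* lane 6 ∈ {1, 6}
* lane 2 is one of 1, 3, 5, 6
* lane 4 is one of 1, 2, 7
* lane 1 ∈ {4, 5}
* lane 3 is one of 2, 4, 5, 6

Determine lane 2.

The 8 variables draw from only 8 values {1, 2, 3, 4, 5, 6, 7, 8}, so each is used; only lane 4 can be 7, hence lane 4 = 7.
The 7 still-open variables together cover exactly {1, 2, 3, 4, 5, 6, 8} — 7 values for 7 variables — and 2 appears only in lane 3's list, so lane 3 = 2.
Among the 6 still-open variables, 8 fits only lane 7 (and all 6 values in {1, 3, 4, 5, 6, 8} must be used), so lane 7 = 8.
The 5 still-open variables together cover exactly {1, 3, 4, 5, 6} — 5 values for 5 variables — and 3 appears only in lane 2's list, so lane 2 = 3.

3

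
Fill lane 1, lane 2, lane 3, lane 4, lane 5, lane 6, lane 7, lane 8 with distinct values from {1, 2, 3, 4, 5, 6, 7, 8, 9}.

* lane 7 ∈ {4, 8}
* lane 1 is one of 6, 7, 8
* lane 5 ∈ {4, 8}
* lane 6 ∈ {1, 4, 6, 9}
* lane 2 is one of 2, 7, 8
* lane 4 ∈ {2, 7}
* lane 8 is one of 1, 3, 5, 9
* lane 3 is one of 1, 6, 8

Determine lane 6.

9

lane 5 and lane 7 between them cover only {4, 8} — a naked pair. Remove those values from lane 1, lane 2, lane 3, lane 6.
The 2 variables lane 2 and lane 4 are confined to {2, 7}, which locks those values in; drop them from lane 1.
lane 1 must be 6 (only option left). So lane 3, lane 6 can't be 6.
lane 3 must be 1 (only option left). Eliminate 1 elsewhere: lane 6, lane 8.
So lane 6 = 9.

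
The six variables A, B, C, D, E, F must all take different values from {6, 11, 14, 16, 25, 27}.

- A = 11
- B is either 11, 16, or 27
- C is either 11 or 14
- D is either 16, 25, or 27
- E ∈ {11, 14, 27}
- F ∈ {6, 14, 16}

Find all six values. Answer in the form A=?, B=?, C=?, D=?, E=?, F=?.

A=11, B=16, C=14, D=25, E=27, F=6

A must be 11 (only option left). Strike 11 from B, C, E.
C's domain is down to {14}, so C = 14. Strike 14 from E, F.
E has just one choice, so E = 27. So B, D can't be 27.
B's domain is down to {16}, so B = 16. Strike 16 from D, F.
D's domain is down to {25}, so D = 25.
F has just one choice, so F = 6.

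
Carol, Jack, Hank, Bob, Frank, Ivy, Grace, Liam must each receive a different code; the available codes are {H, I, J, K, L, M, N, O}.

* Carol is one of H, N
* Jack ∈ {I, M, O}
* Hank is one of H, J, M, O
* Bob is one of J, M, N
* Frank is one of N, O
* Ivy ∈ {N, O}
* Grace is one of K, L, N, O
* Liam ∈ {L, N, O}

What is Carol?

The 8 variables draw from only 8 values {H, I, J, K, L, M, N, O}, so each is used; only Jack can be I, hence Jack = I.
The 7 still-open variables together cover exactly {H, J, K, L, M, N, O} — 7 values for 7 variables — and K appears only in Grace's list, so Grace = K.
The 6 still-open variables together cover exactly {H, J, L, M, N, O} — 6 values for 6 variables — and L appears only in Liam's list, so Liam = L.
Frank and Ivy share exactly the 2 values {N, O}; by pigeonhole those values go to them, so strike N, O from Carol, Hank, Bob.
So Carol = H.

H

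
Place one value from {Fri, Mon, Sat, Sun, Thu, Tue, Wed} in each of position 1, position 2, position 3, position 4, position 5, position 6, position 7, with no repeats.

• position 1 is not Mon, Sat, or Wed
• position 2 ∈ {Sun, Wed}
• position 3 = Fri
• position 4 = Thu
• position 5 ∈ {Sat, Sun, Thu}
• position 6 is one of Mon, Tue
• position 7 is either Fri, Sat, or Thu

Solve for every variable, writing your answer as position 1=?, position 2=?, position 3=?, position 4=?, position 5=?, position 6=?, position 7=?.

position 3 must be Fri (only option left). Eliminate Fri elsewhere: position 1, position 7.
position 4 must be Thu (only option left). So position 1, position 5, position 7 can't be Thu.
That leaves position 7 = Sat. Eliminate Sat elsewhere: position 5.
position 5's domain is down to {Sun}, so position 5 = Sun. Eliminate Sun elsewhere: position 1, position 2.
position 1's domain is down to {Tue}, so position 1 = Tue. Strike Tue from position 6.
position 2 has just one choice, so position 2 = Wed.
position 6 has just one choice, so position 6 = Mon.

position 1=Tue, position 2=Wed, position 3=Fri, position 4=Thu, position 5=Sun, position 6=Mon, position 7=Sat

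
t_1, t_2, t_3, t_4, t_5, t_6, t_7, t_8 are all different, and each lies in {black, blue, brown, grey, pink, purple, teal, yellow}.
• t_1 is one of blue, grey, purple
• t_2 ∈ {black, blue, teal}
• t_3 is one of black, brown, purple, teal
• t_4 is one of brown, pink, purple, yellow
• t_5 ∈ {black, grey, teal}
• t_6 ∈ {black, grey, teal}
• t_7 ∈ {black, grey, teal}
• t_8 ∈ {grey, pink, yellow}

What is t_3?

brown

The 3 variables t_5, t_6, t_7 are confined to {black, grey, teal}, which locks those values in; drop them from t_1, t_2, t_3, t_8.
t_2's domain is down to {blue}, so t_2 = blue. Remove blue from t_1.
t_1 must be purple (only option left). So t_3, t_4 can't be purple.
So t_3 = brown.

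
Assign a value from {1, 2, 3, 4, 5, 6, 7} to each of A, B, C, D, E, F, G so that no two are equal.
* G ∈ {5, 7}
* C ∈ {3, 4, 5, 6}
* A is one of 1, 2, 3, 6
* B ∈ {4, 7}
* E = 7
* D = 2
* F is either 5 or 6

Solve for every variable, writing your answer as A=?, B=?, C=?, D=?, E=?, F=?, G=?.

A=1, B=4, C=3, D=2, E=7, F=6, G=5

D's domain is down to {2}, so D = 2. Eliminate 2 elsewhere: A.
E must be 7 (only option left). Remove 7 from B, G.
G has just one choice, so G = 5. Remove 5 from C, F.
B has just one choice, so B = 4. Strike 4 from C.
F has just one choice, so F = 6. Strike 6 from A, C.
That leaves C = 3. Remove 3 from A.
That leaves A = 1.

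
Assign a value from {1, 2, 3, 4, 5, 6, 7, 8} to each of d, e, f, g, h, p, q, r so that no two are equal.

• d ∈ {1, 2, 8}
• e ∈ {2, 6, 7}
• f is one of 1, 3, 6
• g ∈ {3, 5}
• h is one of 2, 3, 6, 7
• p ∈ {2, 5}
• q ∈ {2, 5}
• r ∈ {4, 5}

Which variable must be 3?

g

The 8 variables together cover exactly {1, 2, 3, 4, 5, 6, 7, 8} — 8 values for 8 variables — and 4 appears only in r's list, so r = 4.
The 7 still-open variables draw from only 7 values {1, 2, 3, 5, 6, 7, 8}, so each is used; only d can be 8, hence d = 8.
Among the 6 still-open variables, 1 fits only f (and all 6 values in {1, 2, 3, 5, 6, 7} must be used), so f = 1.
p and q share exactly the 2 values {2, 5}; by pigeonhole those values go to them, so strike 2, 5 from e, g, h.
So 3 goes to g.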